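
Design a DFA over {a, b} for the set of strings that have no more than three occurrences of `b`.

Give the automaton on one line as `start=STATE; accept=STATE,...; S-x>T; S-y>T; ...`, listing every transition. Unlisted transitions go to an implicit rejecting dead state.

Only the number of `b`s matters, and only up to 4. Make a chain S0 → S1 → S2 → S3 → S4 advanced by each `b` (with S4 absorbing); every other symbol self-loops. The accepting set is {S0, S1, S2, S3}.
5 states suffice.
        a   b  
>* S0   S0  S1 
 * S1   S1  S2 
 * S2   S2  S3 
 * S3   S3  S4 
   S4   S4  S4 
(> = start, * = accepting)

start=S0; accept=S0,S1,S2,S3; S0-a>S0; S0-b>S1; S1-a>S1; S1-b>S2; S2-a>S2; S2-b>S3; S3-a>S3; S3-b>S4; S4-a>S4; S4-b>S4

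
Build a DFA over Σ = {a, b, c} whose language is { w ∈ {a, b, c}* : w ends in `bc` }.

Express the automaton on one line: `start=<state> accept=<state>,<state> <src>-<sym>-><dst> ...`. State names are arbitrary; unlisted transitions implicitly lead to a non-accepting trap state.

start=q0 accept=q2 q0-a->q0 q0-b->q1 q0-c->q0 q1-a->q0 q1-b->q1 q1-c->q2 q2-a->q0 q2-b->q1 q2-c->q0

Remember how much of `bc` the current input suffix matches. State q0 means no match yet; q1 means the last symbol is `b`; q2 means the last 2 symbols are `bc`. Only q2 accepts. On a mismatch, fall back to the longest proper suffix that is still a prefix of `bc`.
        a   b   c  
>  q0   q0  q1  q0 
   q1   q0  q1  q2 
 * q2   q0  q1  q0 
(> = start, * = accepting)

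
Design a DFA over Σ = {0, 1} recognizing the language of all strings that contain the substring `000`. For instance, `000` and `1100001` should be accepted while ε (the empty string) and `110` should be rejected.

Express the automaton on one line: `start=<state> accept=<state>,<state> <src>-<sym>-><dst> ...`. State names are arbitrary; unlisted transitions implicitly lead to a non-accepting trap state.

States A..C record the length of the longest prefix of `000` that matches the current input suffix. Reaching D means `000` has been seen, and we stay there forever. Accept from D.
       0  1 
>  A   B  A 
   B   C  A 
   C   D  A 
 * D   D  D 
(> = start, * = accepting)

start=A accept=D A-0->B A-1->A B-0->C B-1->A C-0->D C-1->A D-0->D D-1->D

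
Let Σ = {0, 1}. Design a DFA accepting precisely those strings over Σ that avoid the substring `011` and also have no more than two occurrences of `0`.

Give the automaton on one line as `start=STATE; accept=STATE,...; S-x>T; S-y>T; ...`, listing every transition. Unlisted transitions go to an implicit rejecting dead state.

Run two small machines in parallel and take their product. One (4 states) tracks partial matches of the forbidden pattern `011`; the other (4 states) tracks the count of `0`s, saturating at 3. Each combined state is a pair, one component from each; accept when both components accept. Minimizing collapses redundant product states.
6 states suffice.
        0   1  
>* q0   q1  q0 
 * q1   q2  q3 
 * q2   q4  q5 
 * q3   q2  q4 
   q4   q4  q4 
 * q5   q4  q4 
(> = start, * = accepting)

start=q0; accept=q0,q1,q2,q3,q5; q0-0>q1; q0-1>q0; q1-0>q2; q1-1>q3; q2-0>q4; q2-1>q5; q3-0>q2; q3-1>q4; q4-0>q4; q4-1>q4; q5-0>q4; q5-1>q4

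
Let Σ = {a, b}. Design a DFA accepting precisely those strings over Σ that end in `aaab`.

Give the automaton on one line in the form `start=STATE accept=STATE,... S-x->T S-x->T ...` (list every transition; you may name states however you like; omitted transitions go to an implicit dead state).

start=q0 accept=q4 q0-a->q1 q0-b->q0 q1-a->q2 q1-b->q0 q2-a->q3 q2-b->q0 q3-a->q3 q3-b->q4 q4-a->q1 q4-b->q0

Let each state record the length of the longest suffix of the input read so far that is also a prefix of `aaab`. q1 means the last symbol is `a`; q2 means the last 2 symbols are `aa`; q3 means the last 3 symbols are `aaa`; q4 means the last 4 symbols are `aaab`. Accept only at q4, where the string currently ends in `aaab`.
With 5 states:
        a   b  
>  q0   q1  q0 
   q1   q2  q0 
   q2   q3  q0 
   q3   q3  q4 
 * q4   q1  q0 
(> = start, * = accepting)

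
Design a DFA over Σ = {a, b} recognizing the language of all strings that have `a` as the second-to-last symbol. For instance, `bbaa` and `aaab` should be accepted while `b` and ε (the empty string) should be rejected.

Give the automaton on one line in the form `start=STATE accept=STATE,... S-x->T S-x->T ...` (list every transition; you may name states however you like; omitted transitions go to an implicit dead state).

Because acceptance depends on a position counted from the end, the machine has to buffer the most recent 2 symbols. Make each state the string of the last up-to-2 symbols read; on input `x` shift the window left and append `x`. Accept when the buffered window has length 2 and begins with `a`.
7 states suffice.
        a   b  
>  S0   S1  S2 
   S1   S3  S4 
   S2   S5  S6 
 * S3   S3  S4 
 * S4   S5  S6 
   S5   S3  S4 
   S6   S5  S6 
(> = start, * = accepting)

start=S0 accept=S3,S4 S0-a->S1 S0-b->S2 S1-a->S3 S1-b->S4 S2-a->S5 S2-b->S6 S3-a->S3 S3-b->S4 S4-a->S5 S4-b->S6 S5-a->S3 S5-b->S4 S6-a->S5 S6-b->S6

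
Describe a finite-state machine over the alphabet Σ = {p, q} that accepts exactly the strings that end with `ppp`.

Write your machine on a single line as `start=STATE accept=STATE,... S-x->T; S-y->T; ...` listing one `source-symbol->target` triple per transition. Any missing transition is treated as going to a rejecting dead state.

Let each state record the length of the longest suffix of the input read so far that is also a prefix of `ppp`. S1 means the last symbol is `p`; S2 means the last 2 symbols are `pp`; S3 means the last 3 symbols are `ppp`. Accept only at S3, where the string currently ends in `ppp`.
        p   q  
>  S0   S1  S0 
   S1   S2  S0 
   S2   S3  S0 
 * S3   S3  S0 
(> = start, * = accepting)

start=S0; accept=S3; S0-p->S1; S0-q->S0; S1-p->S2; S1-q->S0; S2-p->S3; S2-q->S0; S3-p->S3; S3-q->S0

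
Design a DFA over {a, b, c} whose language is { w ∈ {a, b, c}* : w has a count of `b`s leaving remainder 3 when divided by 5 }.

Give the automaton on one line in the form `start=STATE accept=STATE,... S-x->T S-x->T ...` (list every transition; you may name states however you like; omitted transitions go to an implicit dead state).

The only thing that matters is how many `b`s have appeared, reduced mod 5. Use one state per residue: S0 for 0, …, S4 for 4. Reading `b` moves to the next residue; anything else stays put. S3 is accepting.
5 states suffice.
        a   b   c  
>  S0   S0  S1  S0 
   S1   S1  S2  S1 
   S2   S2  S3  S2 
 * S3   S3  S4  S3 
   S4   S4  S0  S4 
(> = start, * = accepting)

start=S0 accept=S3 S0-a->S0 S0-b->S1 S0-c->S0 S1-a->S1 S1-b->S2 S1-c->S1 S2-a->S2 S2-b->S3 S2-c->S2 S3-a->S3 S3-b->S4 S3-c->S3 S4-a->S4 S4-b->S0 S4-c->S4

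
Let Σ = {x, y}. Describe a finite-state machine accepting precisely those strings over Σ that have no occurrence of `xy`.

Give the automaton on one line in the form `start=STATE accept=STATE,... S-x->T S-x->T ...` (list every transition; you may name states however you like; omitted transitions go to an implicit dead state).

start=A accept=A,B A-x->B A-y->A B-x->B B-y->C C-x->C C-y->C

Track partial matches of the forbidden pattern `xy`. State C is a dead state reached once `xy` has occurred; every other state accepts. A means no part of `xy` is currently matched.
3 states suffice.
       x  y 
>* A   B  A 
 * B   B  C 
   C   C  C 
(> = start, * = accepting)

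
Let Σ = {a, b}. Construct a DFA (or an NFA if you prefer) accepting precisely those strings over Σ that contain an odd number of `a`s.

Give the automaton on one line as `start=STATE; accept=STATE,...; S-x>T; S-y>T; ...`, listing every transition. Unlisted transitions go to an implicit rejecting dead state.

The only thing that matters is how many `a`s have appeared, reduced mod 2. Use one state per residue: s0 for 0, …, s1 for 1. Reading `a` moves to the next residue; anything else stays put. s1 is accepting.
With 2 states:
        a   b  
>  s0   s1  s0 
 * s1   s0  s1 
(> = start, * = accepting)

start=s0; accept=s1; s0-a>s1; s0-b>s0; s1-a>s0; s1-b>s1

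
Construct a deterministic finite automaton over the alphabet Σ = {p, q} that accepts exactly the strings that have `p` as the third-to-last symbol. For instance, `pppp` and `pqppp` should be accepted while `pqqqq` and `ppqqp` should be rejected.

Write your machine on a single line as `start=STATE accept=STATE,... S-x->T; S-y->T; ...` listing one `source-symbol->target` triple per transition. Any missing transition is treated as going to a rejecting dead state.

start=s0; accept=s7,s8,s9,s10; s0-p->s1; s0-q->s2; s1-p->s3; s1-q->s4; s2-p->s5; s2-q->s6; s3-p->s7; s3-q->s8; s4-p->s9; s4-q->s10; s5-p->s11; s5-q->s12; s6-p->s13; s6-q->s14; s7-p->s7; s7-q->s8; s8-p->s9; s8-q->s10; s9-p->s11; s9-q->s12; s10-p->s13; s10-q->s14; s11-p->s7; s11-q->s8; s12-p->s9; s12-q->s10; s13-p->s11; s13-q->s12; s14-p->s13; s14-q->s14

Because acceptance depends on a position counted from the end, the machine has to buffer the most recent 3 symbols. Make each state the string of the last up-to-3 symbols read; on input `x` shift the window left and append `x`. Accept when the buffered window has length 3 and begins with `p`.
A 15-state machine:
          p    q  
>  s0     s1   s2 
   s1     s3   s4 
   s2     s5   s6 
   s3     s7   s8 
   s4     s9  s10 
   s5    s11  s12 
   s6    s13  s14 
 * s7     s7   s8 
 * s8     s9  s10 
 * s9    s11  s12 
 * s10   s13  s14 
   s11    s7   s8 
   s12    s9  s10 
   s13   s11  s12 
   s14   s13  s14 
(> = start, * = accepting)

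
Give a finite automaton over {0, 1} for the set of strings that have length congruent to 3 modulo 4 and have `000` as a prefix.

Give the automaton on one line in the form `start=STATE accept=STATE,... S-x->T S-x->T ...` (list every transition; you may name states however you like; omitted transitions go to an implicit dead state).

Build one automaton per condition and run them in lockstep. One (4 states) tracks the input length modulo 4; the other (5 states) tracks whether the input so far still matches the prefix `000`. Each combined state is a pair, one component from each; accept when both components accept.
An 11-state machine:
          0    1  
>  s0     s1   s2 
   s1     s3   s4 
   s2     s4   s4 
   s3     s5   s6 
   s4     s6   s6 
 * s5     s7   s7 
   s6     s8   s8 
   s7     s9   s9 
   s8     s2   s2 
   s9    s10  s10 
   s10    s5   s5 
(> = start, * = accepting)

start=s0 accept=s5 s0-0->s1 s0-1->s2 s1-0->s3 s1-1->s4 s2-0->s4 s2-1->s4 s3-0->s5 s3-1->s6 s4-0->s6 s4-1->s6 s5-0->s7 s5-1->s7 s6-0->s8 s6-1->s8 s7-0->s9 s7-1->s9 s8-0->s2 s8-1->s2 s9-0->s10 s9-1->s10 s10-0->s5 s10-1->s5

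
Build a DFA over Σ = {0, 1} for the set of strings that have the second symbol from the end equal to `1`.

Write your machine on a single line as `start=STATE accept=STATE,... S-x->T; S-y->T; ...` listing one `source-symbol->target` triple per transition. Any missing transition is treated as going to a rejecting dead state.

A DFA must remember the last 2 symbols (since which symbol is second-to-last isn't known until the input ends). Use one state per possible window of the last ≤2 symbols; accept from those whose window starts with `1`.
        0   1  
>  q0   q1  q2 
   q1   q3  q4 
   q2   q5  q6 
   q3   q3  q4 
   q4   q5  q6 
 * q5   q3  q4 
 * q6   q5  q6 
(> = start, * = accepting)

start=q0; accept=q5,q6; q0-0->q1; q0-1->q2; q1-0->q3; q1-1->q4; q2-0->q5; q2-1->q6; q3-0->q3; q3-1->q4; q4-0->q5; q4-1->q6; q5-0->q3; q5-1->q4; q6-0->q5; q6-1->q6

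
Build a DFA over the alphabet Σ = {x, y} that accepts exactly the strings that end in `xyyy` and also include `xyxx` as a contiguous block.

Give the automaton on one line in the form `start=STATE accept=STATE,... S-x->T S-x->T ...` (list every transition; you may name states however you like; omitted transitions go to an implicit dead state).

start=q0 accept=q7 q0-x->q1 q0-y->q0 q1-x->q1 q1-y->q2 q2-x->q3 q2-y->q0 q3-x->q4 q3-y->q2 q4-x->q4 q4-y->q5 q5-x->q4 q5-y->q6 q6-x->q4 q6-y->q7 q7-x->q4 q7-y->q8 q8-x->q4 q8-y->q8

Build one automaton per condition and run them in lockstep. The first has 5 states tracking how much of the suffix `xyyy` has currently been matched; the second has 5 states tracking whether and how much of `xyxx` has been seen. A product state is a pair (one from each), accepting exactly when both do. Minimizing collapses redundant product states.
A 9-state machine:
        x   y  
>  q0   q1  q0 
   q1   q1  q2 
   q2   q3  q0 
   q3   q4  q2 
   q4   q4  q5 
   q5   q4  q6 
   q6   q4  q7 
 * q7   q4  q8 
   q8   q4  q8 
(> = start, * = accepting)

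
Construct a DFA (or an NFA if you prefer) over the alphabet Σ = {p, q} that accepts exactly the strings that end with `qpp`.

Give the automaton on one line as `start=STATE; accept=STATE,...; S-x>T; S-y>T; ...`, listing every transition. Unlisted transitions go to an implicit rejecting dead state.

start=A; accept=D; A-p>A; A-q>B; B-p>C; B-q>B; C-p>D; C-q>B; D-p>A; D-q>B

Remember how much of `qpp` the current input suffix matches. State A means no match yet; B means the last symbol is `q`; C means the last 2 symbols are `qp`; D means the last 3 symbols are `qpp`. Only D accepts. On a mismatch, fall back to the longest proper suffix that is still a prefix of `qpp`.
       p  q 
>  A   A  B 
   B   C  B 
   C   D  B 
 * D   A  B 
(> = start, * = accepting)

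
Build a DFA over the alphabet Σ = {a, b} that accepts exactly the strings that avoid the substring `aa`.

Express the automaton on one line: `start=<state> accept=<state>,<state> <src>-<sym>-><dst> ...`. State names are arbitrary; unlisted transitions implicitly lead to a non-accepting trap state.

start=q0 accept=q0,q1 q0-a->q1 q0-b->q0 q1-a->q2 q1-b->q0 q2-a->q2 q2-b->q2

Track partial matches of the forbidden pattern `aa`. State q2 is a dead state reached once `aa` has occurred; every other state accepts. q0 means no part of `aa` is currently matched.
3 states suffice.
        a   b  
>* q0   q1  q0 
 * q1   q2  q0 
   q2   q2  q2 
(> = start, * = accepting)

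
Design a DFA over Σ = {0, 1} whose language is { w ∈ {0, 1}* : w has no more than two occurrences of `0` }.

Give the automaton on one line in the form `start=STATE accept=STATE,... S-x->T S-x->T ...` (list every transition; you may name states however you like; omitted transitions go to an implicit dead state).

start=q0 accept=q0,q1,q2 q0-0->q1 q0-1->q0 q1-0->q2 q1-1->q1 q2-0->q3 q2-1->q2 q3-0->q3 q3-1->q3

Count `0`s, saturating at 3: states q0 through q2 mean 0 through 2 `0`s seen; q3 means more than 2. Each `0` increments (capped at q3); other symbols loop. Accept from {q0, q1, q2}.
4 states suffice.
        0   1  
>* q0   q1  q0 
 * q1   q2  q1 
 * q2   q3  q2 
   q3   q3  q3 
(> = start, * = accepting)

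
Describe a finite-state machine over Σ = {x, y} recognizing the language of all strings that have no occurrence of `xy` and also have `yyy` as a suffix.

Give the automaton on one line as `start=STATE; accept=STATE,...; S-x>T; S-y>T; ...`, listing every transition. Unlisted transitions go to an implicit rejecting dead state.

Build one automaton per condition and run them in lockstep. One (3 states) tracks partial matches of the forbidden pattern `xy`; the other (4 states) tracks how much of the suffix `yyy` has currently been matched. Each combined state is a pair, one component from each; accept when both components accept.
        x   y  
>  S0   S1  S2 
   S1   S1  S3 
   S2   S1  S4 
   S3   S5  S6 
   S4   S1  S7 
   S5   S5  S3 
   S6   S5  S8 
 * S7   S1  S7 
   S8   S5  S8 
(> = start, * = accepting)

start=S0; accept=S7; S0-x>S1; S0-y>S2; S1-x>S1; S1-y>S3; S2-x>S1; S2-y>S4; S3-x>S5; S3-y>S6; S4-x>S1; S4-y>S7; S5-x>S5; S5-y>S3; S6-x>S5; S6-y>S8; S7-x>S1; S7-y>S7; S8-x>S5; S8-y>S8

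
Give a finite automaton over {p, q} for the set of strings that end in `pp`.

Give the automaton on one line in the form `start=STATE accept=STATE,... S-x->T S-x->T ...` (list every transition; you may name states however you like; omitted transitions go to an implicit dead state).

Remember how much of `pp` the current input suffix matches. State s0 means no match yet; s1 means the last symbol is `p`; s2 means the last 2 symbols are `pp`. Only s2 accepts. On a mismatch, fall back to the longest proper suffix that is still a prefix of `pp`.
With 3 states:
        p   q  
>  s0   s1  s0 
   s1   s2  s0 
 * s2   s2  s0 
(> = start, * = accepting)

start=s0 accept=s2 s0-p->s1 s0-q->s0 s1-p->s2 s1-q->s0 s2-p->s2 s2-q->s0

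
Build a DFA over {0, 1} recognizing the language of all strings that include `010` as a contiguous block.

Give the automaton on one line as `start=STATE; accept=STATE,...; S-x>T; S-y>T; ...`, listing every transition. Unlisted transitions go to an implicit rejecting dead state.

start=A; accept=D; A-0>B; A-1>A; B-0>B; B-1>C; C-0>D; C-1>A; D-0>D; D-1>D

States A..C record the length of the longest prefix of `010` that matches the current input suffix. Reaching D means `010` has been seen, and we stay there forever. Accept from D.
       0  1 
>  A   B  A 
   B   B  C 
   C   D  A 
 * D   D  D 
(> = start, * = accepting)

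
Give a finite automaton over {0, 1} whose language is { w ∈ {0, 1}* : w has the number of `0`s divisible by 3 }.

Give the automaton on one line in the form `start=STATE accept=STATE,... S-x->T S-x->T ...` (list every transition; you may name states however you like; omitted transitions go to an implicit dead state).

Keep the running count of `0`s modulo 3: each `0` advances along the cycle q0 → q1 → q2 → q0 while other symbols loop. Accept at q0.
With 3 states:
        0   1  
>* q0   q1  q0 
   q1   q2  q1 
   q2   q0  q2 
(> = start, * = accepting)

start=q0 accept=q0 q0-0->q1 q0-1->q0 q1-0->q2 q1-1->q1 q2-0->q0 q2-1->q2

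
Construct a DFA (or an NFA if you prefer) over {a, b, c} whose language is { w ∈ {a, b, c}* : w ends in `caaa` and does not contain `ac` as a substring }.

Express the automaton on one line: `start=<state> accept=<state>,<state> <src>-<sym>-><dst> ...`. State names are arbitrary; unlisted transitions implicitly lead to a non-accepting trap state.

start=q0 accept=q6 q0-a->q1 q0-b->q0 q0-c->q2 q1-a->q1 q1-b->q0 q1-c->q3 q2-a->q4 q2-b->q0 q2-c->q2 q3-a->q3 q3-b->q3 q3-c->q3 q4-a->q5 q4-b->q0 q4-c->q3 q5-a->q6 q5-b->q0 q5-c->q3 q6-a->q1 q6-b->q0 q6-c->q3

Handle the two conditions separately and then intersect. One (5 states) tracks how much of the suffix `caaa` has currently been matched; the other (3 states) tracks partial matches of the forbidden pattern `ac`. Each combined state is a pair, one component from each; accept when both components accept. Equivalent product states are then merged.
With 7 states:
        a   b   c  
>  q0   q1  q0  q2 
   q1   q1  q0  q3 
   q2   q4  q0  q2 
   q3   q3  q3  q3 
   q4   q5  q0  q3 
   q5   q6  q0  q3 
 * q6   q1  q0  q3 
(> = start, * = accepting)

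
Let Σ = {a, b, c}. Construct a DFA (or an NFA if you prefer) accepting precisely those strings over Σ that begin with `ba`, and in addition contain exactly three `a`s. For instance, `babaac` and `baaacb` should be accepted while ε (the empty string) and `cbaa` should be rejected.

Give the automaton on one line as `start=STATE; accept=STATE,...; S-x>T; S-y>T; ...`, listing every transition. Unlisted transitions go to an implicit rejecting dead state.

start=q0; accept=q9; q0-a>q1; q0-b>q2; q0-c>q3; q1-a>q4; q1-b>q1; q1-c>q1; q2-a>q5; q2-b>q3; q2-c>q3; q3-a>q1; q3-b>q3; q3-c>q3; q4-a>q6; q4-b>q4; q4-c>q4; q5-a>q7; q5-b>q5; q5-c>q5; q6-a>q8; q6-b>q6; q6-c>q6; q7-a>q9; q7-b>q7; q7-c>q7; q8-a>q8; q8-b>q8; q8-c>q8; q9-a>q10; q9-b>q9; q9-c>q9; q10-a>q10; q10-b>q10; q10-c>q10

Build one automaton per condition and run them in lockstep. One (4 states) tracks whether the input so far still matches the prefix `ba`; the other (5 states) tracks the count of `a`s, saturating at 4. Each combined state is a pair, one component from each; accept when both components accept.
With 11 states:
          a    b    c  
>  q0     q1   q2   q3 
   q1     q4   q1   q1 
   q2     q5   q3   q3 
   q3     q1   q3   q3 
   q4     q6   q4   q4 
   q5     q7   q5   q5 
   q6     q8   q6   q6 
   q7     q9   q7   q7 
   q8     q8   q8   q8 
 * q9    q10   q9   q9 
   q10   q10  q10  q10 
(> = start, * = accepting)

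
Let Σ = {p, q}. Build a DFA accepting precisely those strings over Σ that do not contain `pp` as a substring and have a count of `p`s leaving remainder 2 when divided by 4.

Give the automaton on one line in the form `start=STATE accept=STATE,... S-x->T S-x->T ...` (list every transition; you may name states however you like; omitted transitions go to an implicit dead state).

Run two small machines in parallel and take their product. One (3 states) tracks partial matches of the forbidden pattern `pp`; the other (4 states) tracks the count of `p`s modulo 4. Each combined state is a pair, one component from each; accept when both components accept. After merging equivalent states the machine shrinks.
9 states suffice.
        p   q  
>  S0   S1  S0 
   S1   S2  S3 
   S2   S2  S2 
   S3   S4  S3 
 * S4   S2  S5 
 * S5   S6  S5 
   S6   S2  S7 
   S7   S8  S7 
   S8   S2  S0 
(> = start, * = accepting)

start=S0 accept=S4,S5 S0-p->S1 S0-q->S0 S1-p->S2 S1-q->S3 S2-p->S2 S2-q->S2 S3-p->S4 S3-q->S3 S4-p->S2 S4-q->S5 S5-p->S6 S5-q->S5 S6-p->S2 S6-q->S7 S7-p->S8 S7-q->S7 S8-p->S2 S8-q->S0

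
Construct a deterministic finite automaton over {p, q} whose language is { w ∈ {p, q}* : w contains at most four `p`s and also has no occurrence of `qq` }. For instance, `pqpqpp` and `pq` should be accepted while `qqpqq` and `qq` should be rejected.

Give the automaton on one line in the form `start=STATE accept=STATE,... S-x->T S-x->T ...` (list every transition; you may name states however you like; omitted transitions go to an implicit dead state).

start=S0 accept=S0,S1,S2,S3,S4,S6,S7,S8,S9,S10 S0-p->S1 S0-q->S2 S1-p->S3 S1-q->S4 S2-p->S1 S2-q->S5 S3-p->S6 S3-q->S7 S4-p->S3 S4-q->S5 S5-p->S5 S5-q->S5 S6-p->S8 S6-q->S9 S7-p->S6 S7-q->S5 S8-p->S5 S8-q->S10 S9-p->S8 S9-q->S5 S10-p->S5 S10-q->S5

Run two small machines in parallel and take their product. The first has 6 states tracking the count of `p`s, saturating at 5; the second has 3 states tracking partial matches of the forbidden pattern `qq`. A product state is a pair (one from each), accepting exactly when both do. Equivalent product states are then merged.
          p    q  
>* S0     S1   S2 
 * S1     S3   S4 
 * S2     S1   S5 
 * S3     S6   S7 
 * S4     S3   S5 
   S5     S5   S5 
 * S6     S8   S9 
 * S7     S6   S5 
 * S8     S5  S10 
 * S9     S8   S5 
 * S10    S5   S5 
(> = start, * = accepting)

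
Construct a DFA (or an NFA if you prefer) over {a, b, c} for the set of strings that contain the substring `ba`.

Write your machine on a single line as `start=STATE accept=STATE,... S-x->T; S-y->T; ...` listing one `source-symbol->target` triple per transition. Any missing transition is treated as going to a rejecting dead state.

Track how much of `ba` has been matched so far: state q0 is no progress, q2 is the absorbing accept state reached once `ba` has occurred. Intermediate states record partial matches; on a mismatch, fall back to the longest reusable overlap.
        a   b   c  
>  q0   q0  q1  q0 
   q1   q2  q1  q0 
 * q2   q2  q2  q2 
(> = start, * = accepting)

start=q0; accept=q2; q0-a->q0; q0-b->q1; q0-c->q0; q1-a->q2; q1-b->q1; q1-c->q0; q2-a->q2; q2-b->q2; q2-c->q2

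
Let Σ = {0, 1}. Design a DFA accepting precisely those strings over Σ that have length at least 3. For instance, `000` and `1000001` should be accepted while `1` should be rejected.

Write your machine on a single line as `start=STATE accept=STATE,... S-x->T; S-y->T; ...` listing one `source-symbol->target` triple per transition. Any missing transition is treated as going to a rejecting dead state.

We only need to distinguish lengths 0, 1, …, 3, and '>3'. Chain q0 → q1 → q2 → q3 → q4 on every symbol, with q4 looping. Accepting states: {q3, q4}.
With 5 states:
        0   1  
>  q0   q1  q1 
   q1   q2  q2 
   q2   q3  q3 
 * q3   q4  q4 
 * q4   q4  q4 
(> = start, * = accepting)

start=q0; accept=q3,q4; q0-0->q1; q0-1->q1; q1-0->q2; q1-1->q2; q2-0->q3; q2-1->q3; q3-0->q4; q3-1->q4; q4-0->q4; q4-1->q4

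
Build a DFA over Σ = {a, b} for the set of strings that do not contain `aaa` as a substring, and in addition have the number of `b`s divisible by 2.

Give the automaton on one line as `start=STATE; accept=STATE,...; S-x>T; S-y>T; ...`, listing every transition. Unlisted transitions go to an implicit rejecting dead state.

start=s0; accept=s0,s1,s3; s0-a>s1; s0-b>s2; s1-a>s3; s1-b>s2; s2-a>s4; s2-b>s0; s3-a>s5; s3-b>s2; s4-a>s6; s4-b>s0; s5-a>s5; s5-b>s7; s6-a>s7; s6-b>s0; s7-a>s7; s7-b>s5

Handle the two conditions separately and then intersect. One (4 states) tracks partial matches of the forbidden pattern `aaa`; the other (2 states) tracks the count of `b`s modulo 2. Each combined state is a pair, one component from each; accept when both components accept.
        a   b  
>* s0   s1  s2 
 * s1   s3  s2 
   s2   s4  s0 
 * s3   s5  s2 
   s4   s6  s0 
   s5   s5  s7 
   s6   s7  s0 
   s7   s7  s5 
(> = start, * = accepting)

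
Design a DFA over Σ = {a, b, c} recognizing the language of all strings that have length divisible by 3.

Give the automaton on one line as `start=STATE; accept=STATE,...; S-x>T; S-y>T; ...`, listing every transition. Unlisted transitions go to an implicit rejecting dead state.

start=q0; accept=q0; q0-a>q1; q0-b>q1; q0-c>q1; q1-a>q2; q1-b>q2; q1-c>q2; q2-a>q0; q2-b>q0; q2-c>q0

Only the length mod 3 matters, so use a 3-cycle: from any state, every input symbol moves to the next state, wrapping q2 back to q0. Mark q0 accepting.
3 states suffice.
        a   b   c  
>* q0   q1  q1  q1 
   q1   q2  q2  q2 
   q2   q0  q0  q0 
(> = start, * = accepting)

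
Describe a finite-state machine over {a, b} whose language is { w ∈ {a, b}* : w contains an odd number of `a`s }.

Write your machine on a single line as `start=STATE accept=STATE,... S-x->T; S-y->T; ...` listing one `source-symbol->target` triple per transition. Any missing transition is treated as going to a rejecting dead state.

start=q0; accept=q1; q0-a->q1; q0-b->q0; q1-a->q0; q1-b->q1

Keep the running count of `a`s modulo 2: each `a` advances along the cycle q0 → q1 → q0 while other symbols loop. Accept at q1.
        a   b  
>  q0   q1  q0 
 * q1   q0  q1 
(> = start, * = accepting)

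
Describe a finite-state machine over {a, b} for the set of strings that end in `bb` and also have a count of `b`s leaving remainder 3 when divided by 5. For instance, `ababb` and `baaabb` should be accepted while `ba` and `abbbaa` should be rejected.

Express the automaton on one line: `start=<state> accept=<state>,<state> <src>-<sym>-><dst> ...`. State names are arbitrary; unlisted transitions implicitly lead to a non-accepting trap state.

start=q0 accept=q4 q0-a->q0 q0-b->q1 q1-a->q1 q1-b->q2 q2-a->q3 q2-b->q4 q3-a->q3 q3-b->q5 q4-a->q5 q4-b->q6 q5-a->q5 q5-b->q6 q6-a->q6 q6-b->q0

Handle the two conditions separately and then intersect. One (3 states) tracks how much of the suffix `bb` has currently been matched; the other (5 states) tracks the count of `b`s modulo 5. Each combined state is a pair, one component from each; accept when both components accept. Minimizing collapses redundant product states.
With 7 states:
        a   b  
>  q0   q0  q1 
   q1   q1  q2 
   q2   q3  q4 
   q3   q3  q5 
 * q4   q5  q6 
   q5   q5  q6 
   q6   q6  q0 
(> = start, * = accepting)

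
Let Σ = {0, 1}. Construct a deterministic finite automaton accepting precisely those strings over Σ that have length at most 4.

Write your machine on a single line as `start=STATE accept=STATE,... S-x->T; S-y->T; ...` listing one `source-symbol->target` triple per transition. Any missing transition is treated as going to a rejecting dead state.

start=S0; accept=S0,S1,S2,S3,S4; S0-0->S1; S0-1->S1; S1-0->S2; S1-1->S2; S2-0->S3; S2-1->S3; S3-0->S4; S3-1->S4; S4-0->S5; S4-1->S5; S5-0->S5; S5-1->S5

Count input length up to 5: every symbol moves from S0 toward S5, which means 'more than 4' and absorbs. Accept from {S0, S1, S2, S3, S4}.
        0   1  
>* S0   S1  S1 
 * S1   S2  S2 
 * S2   S3  S3 
 * S3   S4  S4 
 * S4   S5  S5 
   S5   S5  S5 
(> = start, * = accepting)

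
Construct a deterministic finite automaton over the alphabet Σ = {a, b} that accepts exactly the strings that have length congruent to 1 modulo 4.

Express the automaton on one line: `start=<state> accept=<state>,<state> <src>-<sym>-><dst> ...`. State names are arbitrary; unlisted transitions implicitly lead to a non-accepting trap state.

Count input length modulo 4: every symbol advances one step around the cycle q0 → q1 → q2 → q3 → q0. Accept at q1.
With 4 states:
        a   b  
>  q0   q1  q1 
 * q1   q2  q2 
   q2   q3  q3 
   q3   q0  q0 
(> = start, * = accepting)

start=q0 accept=q1 q0-a->q1 q0-b->q1 q1-a->q2 q1-b->q2 q2-a->q3 q2-b->q3 q3-a->q0 q3-b->q0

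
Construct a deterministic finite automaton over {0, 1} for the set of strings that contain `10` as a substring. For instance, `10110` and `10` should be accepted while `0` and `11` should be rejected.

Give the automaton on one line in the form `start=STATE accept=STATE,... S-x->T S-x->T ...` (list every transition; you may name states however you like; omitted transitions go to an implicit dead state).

States q0..q1 record the length of the longest prefix of `10` that matches the current input suffix. Reaching q2 means `10` has been seen, and we stay there forever. Accept from q2.
3 states suffice.
        0   1  
>  q0   q0  q1 
   q1   q2  q1 
 * q2   q2  q2 
(> = start, * = accepting)

start=q0 accept=q2 q0-0->q0 q0-1->q1 q1-0->q2 q1-1->q1 q2-0->q2 q2-1->q2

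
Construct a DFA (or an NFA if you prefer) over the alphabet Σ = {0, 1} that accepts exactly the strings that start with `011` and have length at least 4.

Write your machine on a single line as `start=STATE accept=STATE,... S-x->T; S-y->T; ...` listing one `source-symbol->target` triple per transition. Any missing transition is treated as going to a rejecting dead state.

start=q0; accept=q5; q0-0->q1; q0-1->q2; q1-0->q2; q1-1->q3; q2-0->q2; q2-1->q2; q3-0->q2; q3-1->q4; q4-0->q5; q4-1->q5; q5-0->q5; q5-1->q5

Handle the two conditions separately and then intersect. One (5 states) tracks whether the input so far still matches the prefix `011`; the other (6 states) tracks the input length, saturating at 5. Each combined state is a pair, one component from each; accept when both components accept. After merging equivalent states the machine shrinks.
        0   1  
>  q0   q1  q2 
   q1   q2  q3 
   q2   q2  q2 
   q3   q2  q4 
   q4   q5  q5 
 * q5   q5  q5 
(> = start, * = accepting)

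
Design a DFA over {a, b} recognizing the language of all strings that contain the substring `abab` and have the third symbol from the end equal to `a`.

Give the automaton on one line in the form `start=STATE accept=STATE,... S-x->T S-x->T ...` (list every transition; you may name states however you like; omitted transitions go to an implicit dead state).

Build one automaton per condition and run them in lockstep. One (5 states) tracks whether and how much of `abab` has been seen; the other (15 states) tracks the last 3 symbols read. Each combined state is a pair, one component from each; accept when both components accept. Equivalent product states are then merged.
With 12 states:
          a    b  
>  s0     s1   s0 
   s1     s1   s2 
   s2     s3   s0 
   s3     s1   s4 
   s4     s5   s6 
 * s5     s7   s4 
 * s6     s8   s9 
   s7    s10  s11 
   s8     s7   s4 
   s9     s8   s9 
 * s10   s10  s11 
 * s11    s5   s6 
(> = start, * = accepting)

start=s0 accept=s5,s6,s10,s11 s0-a->s1 s0-b->s0 s1-a->s1 s1-b->s2 s2-a->s3 s2-b->s0 s3-a->s1 s3-b->s4 s4-a->s5 s4-b->s6 s5-a->s7 s5-b->s4 s6-a->s8 s6-b->s9 s7-a->s10 s7-b->s11 s8-a->s7 s8-b->s4 s9-a->s8 s9-b->s9 s10-a->s10 s10-b->s11 s11-a->s5 s11-b->s6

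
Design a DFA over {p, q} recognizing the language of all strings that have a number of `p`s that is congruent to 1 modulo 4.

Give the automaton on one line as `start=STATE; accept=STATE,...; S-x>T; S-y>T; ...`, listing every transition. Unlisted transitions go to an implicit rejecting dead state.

The only thing that matters is how many `p`s have appeared, reduced mod 4. Use one state per residue: A for 0, …, D for 3. Reading `p` moves to the next residue; anything else stays put. B is accepting.
A 4-state machine:
       p  q 
>  A   B  A 
 * B   C  B 
   C   D  C 
   D   A  D 
(> = start, * = accepting)

start=A; accept=B; A-p>B; A-q>A; B-p>C; B-q>B; C-p>D; C-q>C; D-p>A; D-q>D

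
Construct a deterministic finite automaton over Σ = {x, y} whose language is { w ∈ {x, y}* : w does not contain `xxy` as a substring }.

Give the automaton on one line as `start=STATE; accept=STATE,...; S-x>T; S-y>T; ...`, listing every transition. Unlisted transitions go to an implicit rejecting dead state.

start=S0; accept=S0,S1,S2; S0-x>S1; S0-y>S0; S1-x>S2; S1-y>S0; S2-x>S2; S2-y>S3; S3-x>S3; S3-y>S3

This is the complement of 'contains `xxy`'. Use the same substring-matching states — S0 through S3 holding how much of `xxy` has just been matched — but flip the accepting set: everything except the trap S3 accepts.
With 4 states:
        x   y  
>* S0   S1  S0 
 * S1   S2  S0 
 * S2   S2  S3 
   S3   S3  S3 
(> = start, * = accepting)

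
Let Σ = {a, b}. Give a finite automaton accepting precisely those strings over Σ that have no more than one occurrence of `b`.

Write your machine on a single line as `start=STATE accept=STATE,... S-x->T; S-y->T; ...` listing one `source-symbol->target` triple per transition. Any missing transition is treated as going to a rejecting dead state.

Count `b`s, saturating at 2: state q0 means no `b` yet, q1 means one `b` seen, q2 means more than one. Each `b` increments (capped at q2); other symbols loop. Accept from {q0, q1}.
A 3-state machine:
        a   b  
>* q0   q0  q1 
 * q1   q1  q2 
   q2   q2  q2 
(> = start, * = accepting)

start=q0; accept=q0,q1; q0-a->q0; q0-b->q1; q1-a->q1; q1-b->q2; q2-a->q2; q2-b->q2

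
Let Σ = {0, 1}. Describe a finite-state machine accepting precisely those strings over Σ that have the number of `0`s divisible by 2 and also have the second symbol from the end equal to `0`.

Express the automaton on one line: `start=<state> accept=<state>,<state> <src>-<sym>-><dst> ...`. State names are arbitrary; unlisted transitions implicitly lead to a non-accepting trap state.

start=S0 accept=S3,S8 S0-0->S1 S0-1->S2 S1-0->S3 S1-1->S4 S2-0->S5 S2-1->S6 S3-0->S7 S3-1->S8 S4-0->S9 S4-1->S10 S5-0->S3 S5-1->S4 S6-0->S5 S6-1->S6 S7-0->S3 S7-1->S4 S8-0->S5 S8-1->S6 S9-0->S7 S9-1->S8 S10-0->S9 S10-1->S10

Handle the two conditions separately and then intersect. One (2 states) tracks the count of `0`s modulo 2; the other (7 states) tracks the last 2 symbols read. Each combined state is a pair, one component from each; accept when both components accept.
With 11 states:
          0    1  
>  S0     S1   S2 
   S1     S3   S4 
   S2     S5   S6 
 * S3     S7   S8 
   S4     S9  S10 
   S5     S3   S4 
   S6     S5   S6 
   S7     S3   S4 
 * S8     S5   S6 
   S9     S7   S8 
   S10    S9  S10 
(> = start, * = accepting)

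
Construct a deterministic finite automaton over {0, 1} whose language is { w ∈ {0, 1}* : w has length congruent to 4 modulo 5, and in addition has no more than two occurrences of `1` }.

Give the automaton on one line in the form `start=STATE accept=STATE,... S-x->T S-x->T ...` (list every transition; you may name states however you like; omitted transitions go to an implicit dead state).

start=s0 accept=s10,s11,s12 s0-0->s1 s0-1->s2 s1-0->s3 s1-1->s4 s2-0->s4 s2-1->s5 s3-0->s6 s3-1->s7 s4-0->s7 s4-1->s8 s5-0->s8 s5-1->s9 s6-0->s10 s6-1->s11 s7-0->s11 s7-1->s12 s8-0->s12 s8-1->s13 s9-0->s13 s9-1->s13 s10-0->s0 s10-1->s14 s11-0->s14 s11-1->s15 s12-0->s15 s12-1->s16 s13-0->s16 s13-1->s16 s14-0->s2 s14-1->s17 s15-0->s17 s15-1->s18 s16-0->s18 s16-1->s18 s17-0->s5 s17-1->s19 s18-0->s19 s18-1->s19 s19-0->s9 s19-1->s9

Handle the two conditions separately and then intersect. The first has 5 states tracking the input length modulo 5; the second has 4 states tracking the count of `1`s, saturating at 3. A product state is a pair (one from each), accepting exactly when both do.
          0    1  
>  s0     s1   s2 
   s1     s3   s4 
   s2     s4   s5 
   s3     s6   s7 
   s4     s7   s8 
   s5     s8   s9 
   s6    s10  s11 
   s7    s11  s12 
   s8    s12  s13 
   s9    s13  s13 
 * s10    s0  s14 
 * s11   s14  s15 
 * s12   s15  s16 
   s13   s16  s16 
   s14    s2  s17 
   s15   s17  s18 
   s16   s18  s18 
   s17    s5  s19 
   s18   s19  s19 
   s19    s9   s9 
(> = start, * = accepting)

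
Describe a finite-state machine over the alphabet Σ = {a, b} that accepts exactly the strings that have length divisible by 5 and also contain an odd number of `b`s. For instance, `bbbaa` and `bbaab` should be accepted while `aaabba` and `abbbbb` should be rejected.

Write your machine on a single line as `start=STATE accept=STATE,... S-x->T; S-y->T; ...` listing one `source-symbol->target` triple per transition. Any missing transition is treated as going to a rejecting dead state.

start=S0; accept=S9; S0-a->S1; S0-b->S2; S1-a->S3; S1-b->S4; S2-a->S4; S2-b->S3; S3-a->S5; S3-b->S6; S4-a->S6; S4-b->S5; S5-a->S7; S5-b->S8; S6-a->S8; S6-b->S7; S7-a->S0; S7-b->S9; S8-a->S9; S8-b->S0; S9-a->S2; S9-b->S1

Run two small machines in parallel and take their product. One (5 states) tracks the input length modulo 5; the other (2 states) tracks the count of `b`s modulo 2. Each combined state is a pair, one component from each; accept when both components accept.
A 10-state machine:
        a   b  
>  S0   S1  S2 
   S1   S3  S4 
   S2   S4  S3 
   S3   S5  S6 
   S4   S6  S5 
   S5   S7  S8 
   S6   S8  S7 
   S7   S0  S9 
   S8   S9  S0 
 * S9   S2  S1 
(> = start, * = accepting)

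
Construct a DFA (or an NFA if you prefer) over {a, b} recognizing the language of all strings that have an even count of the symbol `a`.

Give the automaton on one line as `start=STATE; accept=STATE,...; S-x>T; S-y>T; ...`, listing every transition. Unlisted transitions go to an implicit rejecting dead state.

The only thing that matters is how many `a`s have appeared, reduced mod 2. Use one state per residue: S0 for 0, …, S1 for 1. Reading `a` moves to the next residue; anything else stays put. S0 is accepting.
A 2-state machine:
        a   b  
>* S0   S1  S0 
   S1   S0  S1 
(> = start, * = accepting)

start=S0; accept=S0; S0-a>S1; S0-b>S0; S1-a>S0; S1-b>S1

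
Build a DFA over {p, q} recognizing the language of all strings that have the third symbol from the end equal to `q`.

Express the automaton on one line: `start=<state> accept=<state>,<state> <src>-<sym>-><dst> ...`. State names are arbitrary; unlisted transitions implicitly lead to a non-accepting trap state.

Because acceptance depends on a position counted from the end, the machine has to buffer the most recent 3 symbols. Make each state the string of the last up-to-3 symbols read; on input `x` shift the window left and append `x`. Accept when the buffered window has length 3 and begins with `q`.
       p  q 
>  A   B  C 
   B   D  E 
   C   F  G 
   D   H  I 
   E   J  K 
   F   L  M 
   G   N  O 
   H   H  I 
   I   J  K 
   J   L  M 
   K   N  O 
 * L   H  I 
 * M   J  K 
 * N   L  M 
 * O   N  O 
(> = start, * = accepting)

start=A accept=L,M,N,O A-p->B A-q->C B-p->D B-q->E C-p->F C-q->G D-p->H D-q->I E-p->J E-q->K F-p->L F-q->M G-p->N G-q->O H-p->H H-q->I I-p->J I-q->K J-p->L J-q->M K-p->N K-q->O L-p->H L-q->I M-p->J M-q->K N-p->L N-q->M O-p->N O-q->O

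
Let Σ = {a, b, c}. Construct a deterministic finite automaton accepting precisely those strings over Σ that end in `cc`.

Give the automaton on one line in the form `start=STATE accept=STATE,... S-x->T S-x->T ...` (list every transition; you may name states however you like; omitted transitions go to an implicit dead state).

Let each state record the length of the longest suffix of the input read so far that is also a prefix of `cc`. q1 means the last symbol is `c`; q2 means the last 2 symbols are `cc`. Accept only at q2, where the string currently ends in `cc`.
With 3 states:
        a   b   c  
>  q0   q0  q0  q1 
   q1   q0  q0  q2 
 * q2   q0  q0  q2 
(> = start, * = accepting)

start=q0 accept=q2 q0-a->q0 q0-b->q0 q0-c->q1 q1-a->q0 q1-b->q0 q1-c->q2 q2-a->q0 q2-b->q0 q2-c->q2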